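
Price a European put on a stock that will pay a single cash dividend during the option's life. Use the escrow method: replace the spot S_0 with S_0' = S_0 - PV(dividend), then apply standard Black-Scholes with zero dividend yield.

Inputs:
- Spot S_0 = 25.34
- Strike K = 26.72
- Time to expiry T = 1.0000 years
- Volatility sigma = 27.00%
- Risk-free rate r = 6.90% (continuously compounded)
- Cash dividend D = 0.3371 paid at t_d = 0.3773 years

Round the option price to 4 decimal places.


PV(D) = D * exp(-r * t_d) = 0.3371 * 0.97430226 = 0.32843729
S_0' = S_0 - PV(D) = 25.3400 - 0.32843729 = 25.01156271
d1 = (ln(S_0'/K) + (r + sigma^2/2)*T) / (sigma*sqrt(T)) = 0.14583658
d2 = d1 - sigma*sqrt(T) = -0.12416342
exp(-rT) = 0.93332668
N(-d1) = 0.44202520; N(-d2) = 0.54940706
P = K * exp(-rT) * N(-d2) - S_0' * N(-d1) = 26.7200 * 0.93332668 * 0.54940706 - 25.01156271 * 0.44202520 = 2.6456

Answer: Price = 2.6456


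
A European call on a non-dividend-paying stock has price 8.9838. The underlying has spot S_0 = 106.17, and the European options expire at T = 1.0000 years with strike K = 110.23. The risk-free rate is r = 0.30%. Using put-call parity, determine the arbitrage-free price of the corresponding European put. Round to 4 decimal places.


Put-call parity: C - P = S_0 * exp(-qT) - K * exp(-rT).
S_0 * exp(-qT) = 106.1700 * 1.00000000 = 106.17000000
K * exp(-rT) = 110.2300 * 0.99700450 = 109.89980554
P = C - S*exp(-qT) + K*exp(-rT)
P = 8.9838 - 106.17000000 + 109.89980554 = 12.7136

Answer: Put price = 12.7136


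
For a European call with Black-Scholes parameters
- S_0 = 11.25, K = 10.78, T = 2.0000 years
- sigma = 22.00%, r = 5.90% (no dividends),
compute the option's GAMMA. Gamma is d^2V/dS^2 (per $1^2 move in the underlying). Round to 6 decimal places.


Answer: Gamma = 0.090941

Derivation:
d1 = 0.6719943114; d2 = 0.3608673276
phi(d1) = 0.3183108969; exp(-qT) = 1.0000000000; exp(-rT) = 0.8886960526
Gamma = exp(-qT) * phi(d1) / (S * sigma * sqrt(T)) = 1.0000000000 * 0.3183108969 / (11.2500 * 0.2200 * 1.4142135624) = 0.090941


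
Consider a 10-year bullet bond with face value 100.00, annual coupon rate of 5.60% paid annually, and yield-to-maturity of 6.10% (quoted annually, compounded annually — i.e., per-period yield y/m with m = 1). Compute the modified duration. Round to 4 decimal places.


Coupon per period c = face * coupon_rate / m = 5.600000
Periods per year m = 1; per-period yield y/m = 0.061000
Number of cashflows N = 10
Cashflows (t years, CF_t, discount factor 1/(1+y/m)^(m*t), PV):
  t = 1.0000: CF_t = 5.600000, DF = 0.942507, PV = 5.278040
  t = 2.0000: CF_t = 5.600000, DF = 0.888320, PV = 4.974590
  t = 3.0000: CF_t = 5.600000, DF = 0.837247, PV = 4.688586
  t = 4.0000: CF_t = 5.600000, DF = 0.789112, PV = 4.419025
  t = 5.0000: CF_t = 5.600000, DF = 0.743743, PV = 4.164963
  t = 6.0000: CF_t = 5.600000, DF = 0.700983, PV = 3.925507
  t = 7.0000: CF_t = 5.600000, DF = 0.660682, PV = 3.699818
  t = 8.0000: CF_t = 5.600000, DF = 0.622697, PV = 3.487104
  t = 9.0000: CF_t = 5.600000, DF = 0.586897, PV = 3.286621
  t = 10.0000: CF_t = 105.600000, DF = 0.553154, PV = 58.413076
Price P = sum_t PV_t = 96.337329
First compute Macaulay numerator sum_t t * PV_t:
  t * PV_t at t = 1.0000: 5.278040
  t * PV_t at t = 2.0000: 9.949179
  t * PV_t at t = 3.0000: 14.065758
  t * PV_t at t = 4.0000: 17.676101
  t * PV_t at t = 5.0000: 20.824813
  t * PV_t at t = 6.0000: 23.553040
  t * PV_t at t = 7.0000: 25.898725
  t * PV_t at t = 8.0000: 27.896836
  t * PV_t at t = 9.0000: 29.579585
  t * PV_t at t = 10.0000: 584.130764
Macaulay duration D = 758.852840 / 96.337329 = 7.877038
Modified duration = D / (1 + y/m) = 7.877038 / (1 + 0.061000) = 7.424164

Answer: Modified duration = 7.4242


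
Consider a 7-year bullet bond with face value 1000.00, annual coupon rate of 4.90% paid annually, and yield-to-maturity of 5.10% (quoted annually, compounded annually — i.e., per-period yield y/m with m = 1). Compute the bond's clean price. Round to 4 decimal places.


Answer: Price = 988.4691

Derivation:
Coupon per period c = face * coupon_rate / m = 49.000000
Periods per year m = 1; per-period yield y/m = 0.051000
Number of cashflows N = 7
Cashflows (t years, CF_t, discount factor 1/(1+y/m)^(m*t), PV):
  t = 1.0000: CF_t = 49.000000, DF = 0.951475, PV = 46.622265
  t = 2.0000: CF_t = 49.000000, DF = 0.905304, PV = 44.359909
  t = 3.0000: CF_t = 49.000000, DF = 0.861374, PV = 42.207335
  t = 4.0000: CF_t = 49.000000, DF = 0.819576, PV = 40.159215
  t = 5.0000: CF_t = 49.000000, DF = 0.779806, PV = 38.210481
  t = 6.0000: CF_t = 49.000000, DF = 0.741965, PV = 36.356309
  t = 7.0000: CF_t = 1049.000000, DF = 0.705961, PV = 740.553563
Price P = sum_t PV_t = 988.469077


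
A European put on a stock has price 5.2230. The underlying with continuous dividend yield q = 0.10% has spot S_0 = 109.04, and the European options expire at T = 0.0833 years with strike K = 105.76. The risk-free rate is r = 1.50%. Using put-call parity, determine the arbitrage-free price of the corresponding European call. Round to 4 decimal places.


Put-call parity: C - P = S_0 * exp(-qT) - K * exp(-rT).
S_0 * exp(-qT) = 109.0400 * 0.99991670 = 109.03091735
K * exp(-rT) = 105.7600 * 0.99875128 = 105.62793540
C = P + S*exp(-qT) - K*exp(-rT)
C = 5.2230 + 109.03091735 - 105.62793540 = 8.6260

Answer: Call price = 8.6260


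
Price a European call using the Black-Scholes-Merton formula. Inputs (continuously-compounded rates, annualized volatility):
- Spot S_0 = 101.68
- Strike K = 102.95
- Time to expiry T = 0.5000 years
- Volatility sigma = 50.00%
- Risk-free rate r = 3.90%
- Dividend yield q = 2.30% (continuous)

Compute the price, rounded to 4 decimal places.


d1 = (ln(S/K) + (r - q + 0.5*sigma^2) * T) / (sigma * sqrt(T)) = 0.16429539
d2 = d1 - sigma * sqrt(T) = -0.18925800
exp(-rT) = 0.98068890; exp(-qT) = 0.98856587
C = S_0 * exp(-qT) * N(d1) - K * exp(-rT) * N(d2)
N(d1) = 0.56525070; N(d2) = 0.42494531
C = 101.6800 * 0.98856587 * 0.56525070 - 102.9500 * 0.98068890 * 0.42494531 = 13.9142

Answer: Price = 13.9142


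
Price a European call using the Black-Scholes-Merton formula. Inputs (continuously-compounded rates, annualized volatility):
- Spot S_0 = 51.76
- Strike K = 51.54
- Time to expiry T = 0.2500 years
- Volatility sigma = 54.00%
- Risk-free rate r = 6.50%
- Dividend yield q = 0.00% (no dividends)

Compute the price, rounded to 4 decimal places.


Answer: Price = 6.0431

Derivation:
d1 = (ln(S/K) + (r - q + 0.5*sigma^2) * T) / (sigma * sqrt(T)) = 0.21096091
d2 = d1 - sigma * sqrt(T) = -0.05903909
exp(-rT) = 0.98388132; exp(-qT) = 1.00000000
C = S_0 * exp(-qT) * N(d1) - K * exp(-rT) * N(d2)
N(d1) = 0.58354111; N(d2) = 0.47646049
C = 51.7600 * 1.00000000 * 0.58354111 - 51.5400 * 0.98388132 * 0.47646049 = 6.0431


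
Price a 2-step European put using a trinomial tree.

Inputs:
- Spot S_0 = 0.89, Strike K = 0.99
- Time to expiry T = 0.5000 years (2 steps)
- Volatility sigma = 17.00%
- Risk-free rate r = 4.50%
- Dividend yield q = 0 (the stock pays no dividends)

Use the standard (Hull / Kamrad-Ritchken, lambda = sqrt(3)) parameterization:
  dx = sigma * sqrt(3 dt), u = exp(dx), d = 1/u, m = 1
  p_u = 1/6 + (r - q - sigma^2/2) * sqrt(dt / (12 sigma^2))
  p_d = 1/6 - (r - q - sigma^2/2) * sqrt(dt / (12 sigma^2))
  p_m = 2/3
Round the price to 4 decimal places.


dt = T/N = 0.250000; dx = sigma*sqrt(3*dt) = 0.147224
u = exp(dx) = 1.158614; d = 1/u = 0.863100
p_u = 0.192605, p_m = 0.666667, p_d = 0.140728
Discount per step: exp(-r*dt) = 0.988813
Stock lattice S(k, j) with j the centered position index:
  k=0: S(0,+0) = 0.8900
  k=1: S(1,-1) = 0.7682; S(1,+0) = 0.8900; S(1,+1) = 1.0312
  k=2: S(2,-2) = 0.6630; S(2,-1) = 0.7682; S(2,+0) = 0.8900; S(2,+1) = 1.0312; S(2,+2) = 1.1947
Terminal payoffs V(N, j) = max(K - S_T, 0):
  V(2,-2) = 0.327001; V(2,-1) = 0.221841; V(2,+0) = 0.100000; V(2,+1) = 0.000000; V(2,+2) = 0.000000
Backward induction: V(k, j) = exp(-r*dt) * [p_u * V(k+1, j+1) + p_m * V(k+1, j) + p_d * V(k+1, j-1)]
  V(1,-1) = exp(-r*dt) * [p_u*0.100000 + p_m*0.221841 + p_d*0.327001] = 0.210788
  V(1,+0) = exp(-r*dt) * [p_u*0.000000 + p_m*0.100000 + p_d*0.221841] = 0.096791
  V(1,+1) = exp(-r*dt) * [p_u*0.000000 + p_m*0.000000 + p_d*0.100000] = 0.013915
  V(0,+0) = exp(-r*dt) * [p_u*0.013915 + p_m*0.096791 + p_d*0.210788] = 0.095788

Answer: Price = V(0,0) = 0.0958


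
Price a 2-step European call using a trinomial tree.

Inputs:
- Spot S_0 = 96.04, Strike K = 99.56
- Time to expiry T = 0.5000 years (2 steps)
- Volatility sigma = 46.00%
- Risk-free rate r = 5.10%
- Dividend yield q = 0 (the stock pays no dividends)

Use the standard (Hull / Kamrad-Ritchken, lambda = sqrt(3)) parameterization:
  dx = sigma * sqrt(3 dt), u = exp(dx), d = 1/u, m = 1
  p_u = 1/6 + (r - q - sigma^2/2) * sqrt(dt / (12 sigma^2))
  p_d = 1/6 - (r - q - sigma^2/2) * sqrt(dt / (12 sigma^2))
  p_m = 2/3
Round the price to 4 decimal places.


dt = T/N = 0.250000; dx = sigma*sqrt(3*dt) = 0.398372
u = exp(dx) = 1.489398; d = 1/u = 0.671412
p_u = 0.149472, p_m = 0.666667, p_d = 0.183862
Discount per step: exp(-r*dt) = 0.987331
Stock lattice S(k, j) with j the centered position index:
  k=0: S(0,+0) = 96.0400
  k=1: S(1,-1) = 64.4824; S(1,+0) = 96.0400; S(1,+1) = 143.0417
  k=2: S(2,-2) = 43.2943; S(2,-1) = 64.4824; S(2,+0) = 96.0400; S(2,+1) = 143.0417; S(2,+2) = 213.0460
Terminal payoffs V(N, j) = max(S_T - K, 0):
  V(2,-2) = 0.000000; V(2,-1) = 0.000000; V(2,+0) = 0.000000; V(2,+1) = 43.481737; V(2,+2) = 113.486008
Backward induction: V(k, j) = exp(-r*dt) * [p_u * V(k+1, j+1) + p_m * V(k+1, j) + p_d * V(k+1, j-1)]
  V(1,-1) = exp(-r*dt) * [p_u*0.000000 + p_m*0.000000 + p_d*0.000000] = 0.000000
  V(1,+0) = exp(-r*dt) * [p_u*43.481737 + p_m*0.000000 + p_d*0.000000] = 6.416948
  V(1,+1) = exp(-r*dt) * [p_u*113.486008 + p_m*43.481737 + p_d*0.000000] = 45.368615
  V(0,+0) = exp(-r*dt) * [p_u*45.368615 + p_m*6.416948 + p_d*0.000000] = 10.919177

Answer: Price = V(0,0) = 10.9192


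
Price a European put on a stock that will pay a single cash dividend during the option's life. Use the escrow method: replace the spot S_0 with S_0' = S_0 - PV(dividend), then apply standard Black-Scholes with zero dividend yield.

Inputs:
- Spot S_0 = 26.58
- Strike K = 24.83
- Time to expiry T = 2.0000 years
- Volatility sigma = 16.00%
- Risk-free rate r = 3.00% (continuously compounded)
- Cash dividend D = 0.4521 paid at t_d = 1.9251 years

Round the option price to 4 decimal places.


PV(D) = D * exp(-r * t_d) = 0.4521 * 0.94388306 = 0.42672953
S_0' = S_0 - PV(D) = 26.5800 - 0.42672953 = 26.15327047
d1 = (ln(S_0'/K) + (r + sigma^2/2)*T) / (sigma*sqrt(T)) = 0.60776557
d2 = d1 - sigma*sqrt(T) = 0.38149140
exp(-rT) = 0.94176453
N(-d1) = 0.27167149; N(-d2) = 0.35141933
P = K * exp(-rT) * N(-d2) - S_0' * N(-d1) = 24.8300 * 0.94176453 * 0.35141933 - 26.15327047 * 0.27167149 = 1.1125

Answer: Price = 1.1125


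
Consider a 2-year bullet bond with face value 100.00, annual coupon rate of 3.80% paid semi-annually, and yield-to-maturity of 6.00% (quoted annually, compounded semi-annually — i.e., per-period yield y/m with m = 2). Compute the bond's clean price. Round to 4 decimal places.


Answer: Price = 95.9112

Derivation:
Coupon per period c = face * coupon_rate / m = 1.900000
Periods per year m = 2; per-period yield y/m = 0.030000
Number of cashflows N = 4
Cashflows (t years, CF_t, discount factor 1/(1+y/m)^(m*t), PV):
  t = 0.5000: CF_t = 1.900000, DF = 0.970874, PV = 1.844660
  t = 1.0000: CF_t = 1.900000, DF = 0.942596, PV = 1.790932
  t = 1.5000: CF_t = 1.900000, DF = 0.915142, PV = 1.738769
  t = 2.0000: CF_t = 101.900000, DF = 0.888487, PV = 90.536830
Price P = sum_t PV_t = 95.911192


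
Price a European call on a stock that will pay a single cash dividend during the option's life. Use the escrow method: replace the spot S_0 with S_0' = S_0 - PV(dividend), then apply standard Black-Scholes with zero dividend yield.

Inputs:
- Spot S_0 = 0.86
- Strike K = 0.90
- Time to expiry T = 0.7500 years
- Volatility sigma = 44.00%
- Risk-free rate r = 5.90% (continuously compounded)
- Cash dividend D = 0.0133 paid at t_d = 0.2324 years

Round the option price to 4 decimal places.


PV(D) = D * exp(-r * t_d) = 0.0133 * 0.98638198 = 0.01311888
S_0' = S_0 - PV(D) = 0.8600 - 0.01311888 = 0.84688112
d1 = (ln(S_0'/K) + (r + sigma^2/2)*T) / (sigma*sqrt(T)) = 0.14700274
d2 = d1 - sigma*sqrt(T) = -0.23404844
exp(-rT) = 0.95671475
N(d1) = 0.55843507; N(d2) = 0.40747369
C = S_0' * N(d1) - K * exp(-rT) * N(d2) = 0.84688112 * 0.55843507 - 0.9000 * 0.95671475 * 0.40747369 = 0.1221

Answer: Price = 0.1221


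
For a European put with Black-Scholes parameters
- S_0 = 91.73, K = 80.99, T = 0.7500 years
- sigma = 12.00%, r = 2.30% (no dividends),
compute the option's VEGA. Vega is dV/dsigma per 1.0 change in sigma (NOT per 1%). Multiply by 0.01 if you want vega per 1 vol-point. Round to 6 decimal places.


d1 = 1.4161804475; d2 = 1.3122573990
phi(d1) = 0.1463547130; exp(-qT) = 1.0000000000; exp(-rT) = 0.9828979294
Vega = S * exp(-qT) * phi(d1) * sqrt(T) = 91.7300 * 1.0000000000 * 0.1463547130 * 0.8660254038 = 11.626493

Answer: Vega = 11.626493


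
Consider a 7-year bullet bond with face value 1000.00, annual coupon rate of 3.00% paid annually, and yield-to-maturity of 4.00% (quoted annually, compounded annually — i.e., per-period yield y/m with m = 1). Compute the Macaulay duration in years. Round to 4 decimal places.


Answer: Macaulay duration = 6.3953 years

Derivation:
Coupon per period c = face * coupon_rate / m = 30.000000
Periods per year m = 1; per-period yield y/m = 0.040000
Number of cashflows N = 7
Cashflows (t years, CF_t, discount factor 1/(1+y/m)^(m*t), PV):
  t = 1.0000: CF_t = 30.000000, DF = 0.961538, PV = 28.846154
  t = 2.0000: CF_t = 30.000000, DF = 0.924556, PV = 27.736686
  t = 3.0000: CF_t = 30.000000, DF = 0.888996, PV = 26.669891
  t = 4.0000: CF_t = 30.000000, DF = 0.854804, PV = 25.644126
  t = 5.0000: CF_t = 30.000000, DF = 0.821927, PV = 24.657813
  t = 6.0000: CF_t = 30.000000, DF = 0.790315, PV = 23.709436
  t = 7.0000: CF_t = 1030.000000, DF = 0.759918, PV = 782.715348
Price P = sum_t PV_t = 939.979453
Macaulay numerator sum_t t * PV_t:
  t * PV_t at t = 1.0000: 28.846154
  t * PV_t at t = 2.0000: 55.473373
  t * PV_t at t = 3.0000: 80.009672
  t * PV_t at t = 4.0000: 102.576503
  t * PV_t at t = 5.0000: 123.289066
  t * PV_t at t = 6.0000: 142.256615
  t * PV_t at t = 7.0000: 5479.007433
Macaulay duration D = (sum_t t * PV_t) / P = 6011.458816 / 939.979453 = 6.395309


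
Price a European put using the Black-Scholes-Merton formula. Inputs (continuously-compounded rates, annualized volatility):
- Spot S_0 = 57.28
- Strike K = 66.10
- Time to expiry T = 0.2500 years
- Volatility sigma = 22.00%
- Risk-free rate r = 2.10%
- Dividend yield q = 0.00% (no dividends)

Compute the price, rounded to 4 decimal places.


d1 = (ln(S/K) + (r - q + 0.5*sigma^2) * T) / (sigma * sqrt(T)) = -1.19924749
d2 = d1 - sigma * sqrt(T) = -1.30924749
exp(-rT) = 0.99476376; exp(-qT) = 1.00000000
P = K * exp(-rT) * N(-d2) - S_0 * exp(-qT) * N(-d1)
N(-d1) = 0.88478414; N(-d2) = 0.90477474
P = 66.1000 * 0.99476376 * 0.90477474 - 57.2800 * 1.00000000 * 0.88478414 = 8.8120

Answer: Price = 8.8120


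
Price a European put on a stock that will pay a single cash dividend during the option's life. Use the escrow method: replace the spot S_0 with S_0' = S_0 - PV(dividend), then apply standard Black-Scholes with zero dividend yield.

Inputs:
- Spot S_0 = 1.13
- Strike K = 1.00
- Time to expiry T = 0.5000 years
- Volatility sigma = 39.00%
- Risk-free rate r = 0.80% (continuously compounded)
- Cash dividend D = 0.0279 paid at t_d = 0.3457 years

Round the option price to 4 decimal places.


PV(D) = D * exp(-r * t_d) = 0.0279 * 0.99723822 = 0.02782295
S_0' = S_0 - PV(D) = 1.1300 - 0.02782295 = 1.10217705
d1 = (ln(S_0'/K) + (r + sigma^2/2)*T) / (sigma*sqrt(T)) = 0.50517291
d2 = d1 - sigma*sqrt(T) = 0.22940126
exp(-rT) = 0.99600799
N(-d1) = 0.30671870; N(-d2) = 0.40927853
P = K * exp(-rT) * N(-d2) - S_0' * N(-d1) = 1.0000 * 0.99600799 * 0.40927853 - 1.10217705 * 0.30671870 = 0.0696

Answer: Price = 0.0696


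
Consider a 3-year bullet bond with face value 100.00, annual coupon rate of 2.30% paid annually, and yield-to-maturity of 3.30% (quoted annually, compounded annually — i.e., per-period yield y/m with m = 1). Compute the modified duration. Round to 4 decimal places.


Answer: Modified duration = 2.8383

Derivation:
Coupon per period c = face * coupon_rate / m = 2.300000
Periods per year m = 1; per-period yield y/m = 0.033000
Number of cashflows N = 3
Cashflows (t years, CF_t, discount factor 1/(1+y/m)^(m*t), PV):
  t = 1.0000: CF_t = 2.300000, DF = 0.968054, PV = 2.226525
  t = 2.0000: CF_t = 2.300000, DF = 0.937129, PV = 2.155397
  t = 3.0000: CF_t = 102.300000, DF = 0.907192, PV = 92.805704
Price P = sum_t PV_t = 97.187625
First compute Macaulay numerator sum_t t * PV_t:
  t * PV_t at t = 1.0000: 2.226525
  t * PV_t at t = 2.0000: 4.310793
  t * PV_t at t = 3.0000: 278.417112
Macaulay duration D = 284.954430 / 97.187625 = 2.932003
Modified duration = D / (1 + y/m) = 2.932003 / (1 + 0.033000) = 2.838338


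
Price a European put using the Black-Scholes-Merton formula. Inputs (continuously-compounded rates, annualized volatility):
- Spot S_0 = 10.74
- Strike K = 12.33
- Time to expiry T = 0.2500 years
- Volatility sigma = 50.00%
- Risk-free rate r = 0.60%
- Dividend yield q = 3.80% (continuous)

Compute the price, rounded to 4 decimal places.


d1 = (ln(S/K) + (r - q + 0.5*sigma^2) * T) / (sigma * sqrt(T)) = -0.45924091
d2 = d1 - sigma * sqrt(T) = -0.70924091
exp(-rT) = 0.99850112; exp(-qT) = 0.99054498
P = K * exp(-rT) * N(-d2) - S_0 * exp(-qT) * N(-d1)
N(-d1) = 0.67696941; N(-d2) = 0.76091251
P = 12.3300 * 0.99850112 * 0.76091251 - 10.7400 * 0.99054498 * 0.67696941 = 2.1661

Answer: Price = 2.1661


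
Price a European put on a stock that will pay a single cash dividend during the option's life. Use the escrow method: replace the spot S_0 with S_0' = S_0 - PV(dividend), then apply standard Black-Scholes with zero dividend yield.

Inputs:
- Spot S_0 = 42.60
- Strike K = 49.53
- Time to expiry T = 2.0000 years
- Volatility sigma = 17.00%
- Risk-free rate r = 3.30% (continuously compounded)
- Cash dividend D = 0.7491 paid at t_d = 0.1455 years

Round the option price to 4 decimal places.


PV(D) = D * exp(-r * t_d) = 0.7491 * 0.99521001 = 0.74551182
S_0' = S_0 - PV(D) = 42.6000 - 0.74551182 = 41.85448818
d1 = (ln(S_0'/K) + (r + sigma^2/2)*T) / (sigma*sqrt(T)) = -0.30563447
d2 = d1 - sigma*sqrt(T) = -0.54605078
exp(-rT) = 0.93613086
N(-d1) = 0.62005852; N(-d2) = 0.70748448
P = K * exp(-rT) * N(-d2) - S_0' * N(-d1) = 49.5300 * 0.93613086 * 0.70748448 - 41.85448818 * 0.62005852 = 6.8514

Answer: Price = 6.8514


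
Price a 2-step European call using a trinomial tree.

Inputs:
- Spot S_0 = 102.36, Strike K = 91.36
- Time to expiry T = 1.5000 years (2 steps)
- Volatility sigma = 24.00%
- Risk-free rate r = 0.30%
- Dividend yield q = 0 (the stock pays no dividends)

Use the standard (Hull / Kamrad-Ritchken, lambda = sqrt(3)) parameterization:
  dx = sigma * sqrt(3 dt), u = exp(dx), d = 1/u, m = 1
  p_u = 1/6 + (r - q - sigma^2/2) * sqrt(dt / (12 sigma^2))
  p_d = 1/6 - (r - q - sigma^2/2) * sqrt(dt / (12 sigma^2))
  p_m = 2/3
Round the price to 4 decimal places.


dt = T/N = 0.750000; dx = sigma*sqrt(3*dt) = 0.360000
u = exp(dx) = 1.433329; d = 1/u = 0.697676
p_u = 0.139792, p_m = 0.666667, p_d = 0.193542
Discount per step: exp(-r*dt) = 0.997753
Stock lattice S(k, j) with j the centered position index:
  k=0: S(0,+0) = 102.3600
  k=1: S(1,-1) = 71.4141; S(1,+0) = 102.3600; S(1,+1) = 146.7156
  k=2: S(2,-2) = 49.8240; S(2,-1) = 71.4141; S(2,+0) = 102.3600; S(2,+1) = 146.7156; S(2,+2) = 210.2918
Terminal payoffs V(N, j) = max(S_T - K, 0):
  V(2,-2) = 0.000000; V(2,-1) = 0.000000; V(2,+0) = 11.000000; V(2,+1) = 55.355599; V(2,+2) = 118.931783
Backward induction: V(k, j) = exp(-r*dt) * [p_u * V(k+1, j+1) + p_m * V(k+1, j) + p_d * V(k+1, j-1)]
  V(1,-1) = exp(-r*dt) * [p_u*11.000000 + p_m*0.000000 + p_d*0.000000] = 1.534252
  V(1,+0) = exp(-r*dt) * [p_u*55.355599 + p_m*11.000000 + p_d*0.000000] = 15.037712
  V(1,+1) = exp(-r*dt) * [p_u*118.931783 + p_m*55.355599 + p_d*11.000000] = 55.533273
  V(0,+0) = exp(-r*dt) * [p_u*55.533273 + p_m*15.037712 + p_d*1.534252] = 18.044526

Answer: Price = V(0,0) = 18.0445


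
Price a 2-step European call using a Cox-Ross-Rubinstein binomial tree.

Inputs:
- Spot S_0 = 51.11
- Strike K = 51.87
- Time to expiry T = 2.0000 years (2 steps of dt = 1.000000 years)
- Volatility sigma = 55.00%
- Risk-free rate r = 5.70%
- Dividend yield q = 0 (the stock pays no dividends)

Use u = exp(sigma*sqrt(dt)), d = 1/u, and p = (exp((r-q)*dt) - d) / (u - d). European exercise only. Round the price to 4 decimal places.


dt = T/N = 1.000000
u = exp(sigma*sqrt(dt)) = 1.733253; d = 1/u = 0.576950
p = (exp((r-q)*dt) - d) / (u - d) = 0.416591
Discount per step: exp(-r*dt) = 0.944594
Stock lattice S(k, i) with i counting down-moves:
  k=0: S(0,0) = 51.1100
  k=1: S(1,0) = 88.5866; S(1,1) = 29.4879
  k=2: S(2,0) = 153.5429; S(2,1) = 51.1100; S(2,2) = 17.0130
Terminal payoffs V(N, i) = max(S_T - K, 0):
  V(2,0) = 101.672925; V(2,1) = 0.000000; V(2,2) = 0.000000
Backward induction: V(k, i) = exp(-r*dt) * [p * V(k+1, i) + (1-p) * V(k+1, i+1)].
  V(1,0) = exp(-r*dt) * [p*101.672925 + (1-p)*0.000000] = 40.009291
  V(1,1) = exp(-r*dt) * [p*0.000000 + (1-p)*0.000000] = 0.000000
  V(0,0) = exp(-r*dt) * [p*40.009291 + (1-p)*0.000000] = 15.744048

Answer: Price = V(0,0) = 15.7440


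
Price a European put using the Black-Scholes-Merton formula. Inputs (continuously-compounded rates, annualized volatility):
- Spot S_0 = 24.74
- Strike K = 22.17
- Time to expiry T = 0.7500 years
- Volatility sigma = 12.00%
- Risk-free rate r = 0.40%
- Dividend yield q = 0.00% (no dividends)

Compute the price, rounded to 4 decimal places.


d1 = (ln(S/K) + (r - q + 0.5*sigma^2) * T) / (sigma * sqrt(T)) = 1.13623826
d2 = d1 - sigma * sqrt(T) = 1.03231521
exp(-rT) = 0.99700450; exp(-qT) = 1.00000000
P = K * exp(-rT) * N(-d2) - S_0 * exp(-qT) * N(-d1)
N(-d1) = 0.12792843; N(-d2) = 0.15096224
P = 22.1700 * 0.99700450 * 0.15096224 - 24.7400 * 1.00000000 * 0.12792843 = 0.1719

Answer: Price = 0.1719


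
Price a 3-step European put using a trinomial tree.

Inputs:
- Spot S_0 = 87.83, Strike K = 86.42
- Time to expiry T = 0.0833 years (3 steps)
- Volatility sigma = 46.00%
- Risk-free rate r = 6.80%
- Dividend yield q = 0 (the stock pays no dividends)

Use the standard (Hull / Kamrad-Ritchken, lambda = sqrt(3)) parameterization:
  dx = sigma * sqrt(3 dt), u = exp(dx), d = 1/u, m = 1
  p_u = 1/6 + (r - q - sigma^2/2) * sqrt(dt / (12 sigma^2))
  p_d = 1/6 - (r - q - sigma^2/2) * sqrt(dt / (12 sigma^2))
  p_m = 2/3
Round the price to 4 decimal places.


Answer: Price = V(0,0) = 3.5252

Derivation:
dt = T/N = 0.027767; dx = sigma*sqrt(3*dt) = 0.132764
u = exp(dx) = 1.141980; d = 1/u = 0.875672
p_u = 0.162714, p_m = 0.666667, p_d = 0.170619
Discount per step: exp(-r*dt) = 0.998114
Stock lattice S(k, j) with j the centered position index:
  k=0: S(0,+0) = 87.8300
  k=1: S(1,-1) = 76.9102; S(1,+0) = 87.8300; S(1,+1) = 100.3001
  k=2: S(2,-2) = 67.3481; S(2,-1) = 76.9102; S(2,+0) = 87.8300; S(2,+1) = 100.3001; S(2,+2) = 114.5408
  k=3: S(3,-3) = 58.9749; S(3,-2) = 67.3481; S(3,-1) = 76.9102; S(3,+0) = 87.8300; S(3,+1) = 100.3001; S(3,+2) = 114.5408; S(3,+3) = 130.8034
Terminal payoffs V(N, j) = max(K - S_T, 0):
  V(3,-3) = 27.445147; V(3,-2) = 19.071871; V(3,-1) = 9.509752; V(3,+0) = 0.000000; V(3,+1) = 0.000000; V(3,+2) = 0.000000; V(3,+3) = 0.000000
Backward induction: V(k, j) = exp(-r*dt) * [p_u * V(k+1, j+1) + p_m * V(k+1, j) + p_d * V(k+1, j-1)]
  V(2,-2) = exp(-r*dt) * [p_u*9.509752 + p_m*19.071871 + p_d*27.445147] = 18.908889
  V(2,-1) = exp(-r*dt) * [p_u*0.000000 + p_m*9.509752 + p_d*19.071871] = 9.575770
  V(2,+0) = exp(-r*dt) * [p_u*0.000000 + p_m*0.000000 + p_d*9.509752] = 1.619488
  V(2,+1) = exp(-r*dt) * [p_u*0.000000 + p_m*0.000000 + p_d*0.000000] = 0.000000
  V(2,+2) = exp(-r*dt) * [p_u*0.000000 + p_m*0.000000 + p_d*0.000000] = 0.000000
  V(1,-1) = exp(-r*dt) * [p_u*1.619488 + p_m*9.575770 + p_d*18.908889] = 9.854959
  V(1,+0) = exp(-r*dt) * [p_u*0.000000 + p_m*1.619488 + p_d*9.575770] = 2.708353
  V(1,+1) = exp(-r*dt) * [p_u*0.000000 + p_m*0.000000 + p_d*1.619488] = 0.275795
  V(0,+0) = exp(-r*dt) * [p_u*0.275795 + p_m*2.708353 + p_d*9.854959] = 3.525230


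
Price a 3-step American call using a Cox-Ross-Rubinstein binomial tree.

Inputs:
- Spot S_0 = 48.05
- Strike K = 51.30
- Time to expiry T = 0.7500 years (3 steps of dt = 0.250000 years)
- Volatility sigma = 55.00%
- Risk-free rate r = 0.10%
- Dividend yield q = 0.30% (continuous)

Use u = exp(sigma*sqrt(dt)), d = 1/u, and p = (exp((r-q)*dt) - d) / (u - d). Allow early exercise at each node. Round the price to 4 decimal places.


dt = T/N = 0.250000
u = exp(sigma*sqrt(dt)) = 1.316531; d = 1/u = 0.759572
p = (exp((r-q)*dt) - d) / (u - d) = 0.430783
Discount per step: exp(-r*dt) = 0.999750
Stock lattice S(k, i) with i counting down-moves:
  k=0: S(0,0) = 48.0500
  k=1: S(1,0) = 63.2593; S(1,1) = 36.4974
  k=2: S(2,0) = 83.2828; S(2,1) = 48.0500; S(2,2) = 27.7224
  k=3: S(3,0) = 109.6444; S(3,1) = 63.2593; S(3,2) = 36.4974; S(3,3) = 21.0572
Terminal payoffs V(N, i) = max(S_T - K, 0):
  V(3,0) = 58.344371; V(3,1) = 11.959299; V(3,2) = 0.000000; V(3,3) = 0.000000
Backward induction: V(k, i) = exp(-r*dt) * [p * V(k+1, i) + (1-p) * V(k+1, i+1)]; then take max(V_cont, immediate exercise) for American.
  V(2,0) = exp(-r*dt) * [p*58.344371 + (1-p)*11.959299] = 31.933192; exercise = 31.982808; V(2,0) = max -> 31.982808
  V(2,1) = exp(-r*dt) * [p*11.959299 + (1-p)*0.000000] = 5.150569; exercise = 0.000000; V(2,1) = max -> 5.150569
  V(2,2) = exp(-r*dt) * [p*0.000000 + (1-p)*0.000000] = 0.000000; exercise = 0.000000; V(2,2) = max -> 0.000000
  V(1,0) = exp(-r*dt) * [p*31.982808 + (1-p)*5.150569] = 16.705251; exercise = 11.959299; V(1,0) = max -> 16.705251
  V(1,1) = exp(-r*dt) * [p*5.150569 + (1-p)*0.000000] = 2.218220; exercise = 0.000000; V(1,1) = max -> 2.218220
  V(0,0) = exp(-r*dt) * [p*16.705251 + (1-p)*2.218220] = 8.456865; exercise = 0.000000; V(0,0) = max -> 8.456865

Answer: Price = V(0,0) = 8.4569


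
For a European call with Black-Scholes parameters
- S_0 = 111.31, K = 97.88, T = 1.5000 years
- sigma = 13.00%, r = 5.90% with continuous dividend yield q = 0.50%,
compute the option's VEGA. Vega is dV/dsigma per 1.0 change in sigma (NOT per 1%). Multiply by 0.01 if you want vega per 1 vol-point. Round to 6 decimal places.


Answer: Vega = 20.375541

Derivation:
d1 = 1.3959068168; d2 = 1.2366899835
phi(d1) = 0.1505866740; exp(-qT) = 0.9925280548; exp(-rT) = 0.9153031107
Vega = S * exp(-qT) * phi(d1) * sqrt(T) = 111.3100 * 0.9925280548 * 0.1505866740 * 1.2247448714 = 20.375541


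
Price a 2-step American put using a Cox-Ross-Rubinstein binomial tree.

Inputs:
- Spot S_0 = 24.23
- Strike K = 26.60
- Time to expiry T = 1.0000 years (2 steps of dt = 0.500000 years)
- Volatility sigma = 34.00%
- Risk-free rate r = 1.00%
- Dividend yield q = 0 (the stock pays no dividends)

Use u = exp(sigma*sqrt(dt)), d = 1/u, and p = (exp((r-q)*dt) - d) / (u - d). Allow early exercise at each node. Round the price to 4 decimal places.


Answer: Price = V(0,0) = 4.7077

Derivation:
dt = T/N = 0.500000
u = exp(sigma*sqrt(dt)) = 1.271778; d = 1/u = 0.786300
p = (exp((r-q)*dt) - d) / (u - d) = 0.450509
Discount per step: exp(-r*dt) = 0.995012
Stock lattice S(k, i) with i counting down-moves:
  k=0: S(0,0) = 24.2300
  k=1: S(1,0) = 30.8152; S(1,1) = 19.0521
  k=2: S(2,0) = 39.1901; S(2,1) = 24.2300; S(2,2) = 14.9806
Terminal payoffs V(N, i) = max(K - S_T, 0):
  V(2,0) = 0.000000; V(2,1) = 2.370000; V(2,2) = 11.619357
Backward induction: V(k, i) = exp(-r*dt) * [p * V(k+1, i) + (1-p) * V(k+1, i+1)]; then take max(V_cont, immediate exercise) for American.
  V(1,0) = exp(-r*dt) * [p*0.000000 + (1-p)*2.370000] = 1.295799; exercise = 0.000000; V(1,0) = max -> 1.295799
  V(1,1) = exp(-r*dt) * [p*2.370000 + (1-p)*11.619357] = 7.415272; exercise = 7.547940; V(1,1) = max -> 7.547940
  V(0,0) = exp(-r*dt) * [p*1.295799 + (1-p)*7.547940] = 4.707699; exercise = 2.370000; V(0,0) = max -> 4.707699


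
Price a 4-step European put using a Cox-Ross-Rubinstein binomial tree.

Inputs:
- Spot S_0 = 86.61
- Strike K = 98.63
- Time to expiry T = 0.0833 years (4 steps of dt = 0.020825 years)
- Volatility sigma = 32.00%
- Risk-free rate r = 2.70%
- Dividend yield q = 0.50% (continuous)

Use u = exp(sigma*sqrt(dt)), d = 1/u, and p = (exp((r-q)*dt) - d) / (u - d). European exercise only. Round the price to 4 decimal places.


Answer: Price = V(0,0) = 12.1628

Derivation:
dt = T/N = 0.020825
u = exp(sigma*sqrt(dt)) = 1.047262; d = 1/u = 0.954871
p = (exp((r-q)*dt) - d) / (u - d) = 0.493417
Discount per step: exp(-r*dt) = 0.999438
Stock lattice S(k, i) with i counting down-moves:
  k=0: S(0,0) = 86.6100
  k=1: S(1,0) = 90.7033; S(1,1) = 82.7014
  k=2: S(2,0) = 94.9901; S(2,1) = 86.6100; S(2,2) = 78.9692
  k=3: S(3,0) = 99.4795; S(3,1) = 90.7033; S(3,2) = 82.7014; S(3,3) = 75.4054
  k=4: S(4,0) = 104.1811; S(4,1) = 94.9901; S(4,2) = 86.6100; S(4,3) = 78.9692; S(4,4) = 72.0025
Terminal payoffs V(N, i) = max(K - S_T, 0):
  V(4,0) = 0.000000; V(4,1) = 3.639884; V(4,2) = 12.020000; V(4,3) = 19.660815; V(4,4) = 26.627550
Backward induction: V(k, i) = exp(-r*dt) * [p * V(k+1, i) + (1-p) * V(k+1, i+1)].
  V(3,0) = exp(-r*dt) * [p*0.000000 + (1-p)*3.639884] = 1.842865
  V(3,1) = exp(-r*dt) * [p*3.639884 + (1-p)*12.020000] = 7.880673
  V(3,2) = exp(-r*dt) * [p*12.020000 + (1-p)*19.660815] = 15.881772
  V(3,3) = exp(-r*dt) * [p*19.660815 + (1-p)*26.627550] = 23.177006
  V(2,0) = exp(-r*dt) * [p*1.842865 + (1-p)*7.880673] = 4.898759
  V(2,1) = exp(-r*dt) * [p*7.880673 + (1-p)*15.881772] = 11.927183
  V(2,2) = exp(-r*dt) * [p*15.881772 + (1-p)*23.177006] = 19.566406
  V(1,0) = exp(-r*dt) * [p*4.898759 + (1-p)*11.927183] = 8.454481
  V(1,1) = exp(-r*dt) * [p*11.927183 + (1-p)*19.566406] = 15.788201
  V(0,0) = exp(-r*dt) * [p*8.454481 + (1-p)*15.788201] = 12.162776


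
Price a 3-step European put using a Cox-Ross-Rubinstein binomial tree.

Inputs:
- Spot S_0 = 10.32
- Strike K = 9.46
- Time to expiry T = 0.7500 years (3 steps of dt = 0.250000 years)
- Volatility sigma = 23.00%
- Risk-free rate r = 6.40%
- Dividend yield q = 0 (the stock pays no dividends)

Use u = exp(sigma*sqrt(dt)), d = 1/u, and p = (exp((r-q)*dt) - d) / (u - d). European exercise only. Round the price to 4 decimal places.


Answer: Price = V(0,0) = 0.2830

Derivation:
dt = T/N = 0.250000
u = exp(sigma*sqrt(dt)) = 1.121873; d = 1/u = 0.891366
p = (exp((r-q)*dt) - d) / (u - d) = 0.541252
Discount per step: exp(-r*dt) = 0.984127
Stock lattice S(k, i) with i counting down-moves:
  k=0: S(0,0) = 10.3200
  k=1: S(1,0) = 11.5777; S(1,1) = 9.1989
  k=2: S(2,0) = 12.9888; S(2,1) = 10.3200; S(2,2) = 8.1996
  k=3: S(3,0) = 14.5717; S(3,1) = 11.5777; S(3,2) = 9.1989; S(3,3) = 7.3088
Terminal payoffs V(N, i) = max(K - S_T, 0):
  V(3,0) = 0.000000; V(3,1) = 0.000000; V(3,2) = 0.261101; V(3,3) = 2.151166
Backward induction: V(k, i) = exp(-r*dt) * [p * V(k+1, i) + (1-p) * V(k+1, i+1)].
  V(2,0) = exp(-r*dt) * [p*0.000000 + (1-p)*0.000000] = 0.000000
  V(2,1) = exp(-r*dt) * [p*0.000000 + (1-p)*0.261101] = 0.117879
  V(2,2) = exp(-r*dt) * [p*0.261101 + (1-p)*2.151166] = 1.110258
  V(1,0) = exp(-r*dt) * [p*0.000000 + (1-p)*0.117879] = 0.053218
  V(1,1) = exp(-r*dt) * [p*0.117879 + (1-p)*1.110258] = 0.564033
  V(0,0) = exp(-r*dt) * [p*0.053218 + (1-p)*0.564033] = 0.282989


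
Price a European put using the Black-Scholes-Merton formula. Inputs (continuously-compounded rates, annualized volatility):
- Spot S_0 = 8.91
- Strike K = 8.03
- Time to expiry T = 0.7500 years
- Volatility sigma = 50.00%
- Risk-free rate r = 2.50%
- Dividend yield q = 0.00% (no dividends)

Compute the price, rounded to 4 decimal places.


d1 = (ln(S/K) + (r - q + 0.5*sigma^2) * T) / (sigma * sqrt(T)) = 0.49996158
d2 = d1 - sigma * sqrt(T) = 0.06694888
exp(-rT) = 0.98142469; exp(-qT) = 1.00000000
P = K * exp(-rT) * N(-d2) - S_0 * exp(-qT) * N(-d1)
N(-d1) = 0.30855107; N(-d2) = 0.47331120
P = 8.0300 * 0.98142469 * 0.47331120 - 8.9100 * 1.00000000 * 0.30855107 = 0.9809

Answer: Price = 0.9809


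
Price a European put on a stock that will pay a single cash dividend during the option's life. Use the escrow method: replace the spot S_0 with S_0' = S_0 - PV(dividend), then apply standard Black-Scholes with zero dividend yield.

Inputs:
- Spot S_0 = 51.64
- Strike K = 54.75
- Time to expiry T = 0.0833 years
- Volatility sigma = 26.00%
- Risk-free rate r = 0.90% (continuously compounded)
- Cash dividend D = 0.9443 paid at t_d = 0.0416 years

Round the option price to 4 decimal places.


Answer: Price = 4.3326

Derivation:
PV(D) = D * exp(-r * t_d) = 0.9443 * 0.99962567 = 0.94394652
S_0' = S_0 - PV(D) = 51.6400 - 0.94394652 = 50.69605348
d1 = (ln(S_0'/K) + (r + sigma^2/2)*T) / (sigma*sqrt(T)) = -0.97765926
d2 = d1 - sigma*sqrt(T) = -1.05269978
exp(-rT) = 0.99925058
N(-d1) = 0.83587856; N(-d2) = 0.85376070
P = K * exp(-rT) * N(-d2) - S_0' * N(-d1) = 54.7500 * 0.99925058 * 0.85376070 - 50.69605348 * 0.83587856 = 4.3326


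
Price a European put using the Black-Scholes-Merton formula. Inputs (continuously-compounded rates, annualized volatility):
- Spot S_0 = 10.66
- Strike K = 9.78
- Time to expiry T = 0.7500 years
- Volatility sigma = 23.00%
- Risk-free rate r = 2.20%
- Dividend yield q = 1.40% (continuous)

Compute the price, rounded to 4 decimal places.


d1 = (ln(S/K) + (r - q + 0.5*sigma^2) * T) / (sigma * sqrt(T)) = 0.56227106
d2 = d1 - sigma * sqrt(T) = 0.36308522
exp(-rT) = 0.98363538; exp(-qT) = 0.98955493
P = K * exp(-rT) * N(-d2) - S_0 * exp(-qT) * N(-d1)
N(-d1) = 0.28696568; N(-d2) = 0.35827061
P = 9.7800 * 0.98363538 * 0.35827061 - 10.6600 * 0.98955493 * 0.28696568 = 0.4194

Answer: Price = 0.4194


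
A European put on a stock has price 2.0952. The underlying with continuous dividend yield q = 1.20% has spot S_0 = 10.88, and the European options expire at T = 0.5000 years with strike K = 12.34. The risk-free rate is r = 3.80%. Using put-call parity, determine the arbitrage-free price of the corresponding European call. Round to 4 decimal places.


Put-call parity: C - P = S_0 * exp(-qT) - K * exp(-rT).
S_0 * exp(-qT) = 10.8800 * 0.99401796 = 10.81491545
K * exp(-rT) = 12.3400 * 0.98117936 = 12.10775333
C = P + S*exp(-qT) - K*exp(-rT)
C = 2.0952 + 10.81491545 - 12.10775333 = 0.8024

Answer: Call price = 0.8024


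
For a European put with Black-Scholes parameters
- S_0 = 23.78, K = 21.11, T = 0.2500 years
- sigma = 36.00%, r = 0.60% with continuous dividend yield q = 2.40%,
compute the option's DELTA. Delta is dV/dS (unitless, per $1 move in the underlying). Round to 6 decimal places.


d1 = 0.7266557189; d2 = 0.5466557189
phi(d1) = 0.3063727442; exp(-qT) = 0.9940179641; exp(-rT) = 0.9985011244
N(-d1) = 0.2337184430
Delta = -exp(-qT) * N(-d1) = -0.9940179641 * 0.2337184430 = -0.232320

Answer: Delta = -0.232320


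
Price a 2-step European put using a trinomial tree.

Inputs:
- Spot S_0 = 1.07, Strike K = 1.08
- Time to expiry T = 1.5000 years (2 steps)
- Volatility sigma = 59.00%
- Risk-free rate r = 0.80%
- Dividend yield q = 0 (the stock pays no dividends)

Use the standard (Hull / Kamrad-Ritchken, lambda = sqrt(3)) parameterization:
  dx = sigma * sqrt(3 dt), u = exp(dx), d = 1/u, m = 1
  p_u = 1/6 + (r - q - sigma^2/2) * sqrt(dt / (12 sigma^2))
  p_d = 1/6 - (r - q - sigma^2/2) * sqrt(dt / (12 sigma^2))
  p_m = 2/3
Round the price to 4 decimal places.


Answer: Price = V(0,0) = 0.2540

Derivation:
dt = T/N = 0.750000; dx = sigma*sqrt(3*dt) = 0.885000
u = exp(dx) = 2.422984; d = 1/u = 0.412714
p_u = 0.096306, p_m = 0.666667, p_d = 0.237027
Discount per step: exp(-r*dt) = 0.994018
Stock lattice S(k, j) with j the centered position index:
  k=0: S(0,+0) = 1.0700
  k=1: S(1,-1) = 0.4416; S(1,+0) = 1.0700; S(1,+1) = 2.5926
  k=2: S(2,-2) = 0.1823; S(2,-1) = 0.4416; S(2,+0) = 1.0700; S(2,+1) = 2.5926; S(2,+2) = 6.2818
Terminal payoffs V(N, j) = max(K - S_T, 0):
  V(2,-2) = 0.897744; V(2,-1) = 0.638396; V(2,+0) = 0.010000; V(2,+1) = 0.000000; V(2,+2) = 0.000000
Backward induction: V(k, j) = exp(-r*dt) * [p_u * V(k+1, j+1) + p_m * V(k+1, j) + p_d * V(k+1, j-1)]
  V(1,-1) = exp(-r*dt) * [p_u*0.010000 + p_m*0.638396 + p_d*0.897744] = 0.635525
  V(1,+0) = exp(-r*dt) * [p_u*0.000000 + p_m*0.010000 + p_d*0.638396] = 0.157039
  V(1,+1) = exp(-r*dt) * [p_u*0.000000 + p_m*0.000000 + p_d*0.010000] = 0.002356
  V(0,+0) = exp(-r*dt) * [p_u*0.002356 + p_m*0.157039 + p_d*0.635525] = 0.254027


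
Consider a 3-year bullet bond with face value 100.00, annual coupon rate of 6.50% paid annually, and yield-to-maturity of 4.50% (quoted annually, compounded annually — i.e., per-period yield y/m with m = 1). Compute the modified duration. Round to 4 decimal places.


Answer: Modified duration = 2.7040

Derivation:
Coupon per period c = face * coupon_rate / m = 6.500000
Periods per year m = 1; per-period yield y/m = 0.045000
Number of cashflows N = 3
Cashflows (t years, CF_t, discount factor 1/(1+y/m)^(m*t), PV):
  t = 1.0000: CF_t = 6.500000, DF = 0.956938, PV = 6.220096
  t = 2.0000: CF_t = 6.500000, DF = 0.915730, PV = 5.952245
  t = 3.0000: CF_t = 106.500000, DF = 0.876297, PV = 93.325588
Price P = sum_t PV_t = 105.497929
First compute Macaulay numerator sum_t t * PV_t:
  t * PV_t at t = 1.0000: 6.220096
  t * PV_t at t = 2.0000: 11.904489
  t * PV_t at t = 3.0000: 279.976765
Macaulay duration D = 298.101350 / 105.497929 = 2.825661
Modified duration = D / (1 + y/m) = 2.825661 / (1 + 0.045000) = 2.703982


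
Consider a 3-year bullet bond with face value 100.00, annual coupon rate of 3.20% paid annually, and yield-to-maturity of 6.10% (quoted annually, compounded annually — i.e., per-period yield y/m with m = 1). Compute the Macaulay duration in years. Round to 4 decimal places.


Coupon per period c = face * coupon_rate / m = 3.200000
Periods per year m = 1; per-period yield y/m = 0.061000
Number of cashflows N = 3
Cashflows (t years, CF_t, discount factor 1/(1+y/m)^(m*t), PV):
  t = 1.0000: CF_t = 3.200000, DF = 0.942507, PV = 3.016023
  t = 2.0000: CF_t = 3.200000, DF = 0.888320, PV = 2.842623
  t = 3.0000: CF_t = 103.200000, DF = 0.837247, PV = 86.403940
Price P = sum_t PV_t = 92.262585
Macaulay numerator sum_t t * PV_t:
  t * PV_t at t = 1.0000: 3.016023
  t * PV_t at t = 2.0000: 5.685245
  t * PV_t at t = 3.0000: 259.211819
Macaulay duration D = (sum_t t * PV_t) / P = 267.913087 / 92.262585 = 2.903811

Answer: Macaulay duration = 2.9038 years


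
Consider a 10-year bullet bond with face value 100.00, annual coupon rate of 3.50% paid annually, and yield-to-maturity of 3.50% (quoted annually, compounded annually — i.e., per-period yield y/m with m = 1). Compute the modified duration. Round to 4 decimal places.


Coupon per period c = face * coupon_rate / m = 3.500000
Periods per year m = 1; per-period yield y/m = 0.035000
Number of cashflows N = 10
Cashflows (t years, CF_t, discount factor 1/(1+y/m)^(m*t), PV):
  t = 1.0000: CF_t = 3.500000, DF = 0.966184, PV = 3.381643
  t = 2.0000: CF_t = 3.500000, DF = 0.933511, PV = 3.267287
  t = 3.0000: CF_t = 3.500000, DF = 0.901943, PV = 3.156799
  t = 4.0000: CF_t = 3.500000, DF = 0.871442, PV = 3.050048
  t = 5.0000: CF_t = 3.500000, DF = 0.841973, PV = 2.946906
  t = 6.0000: CF_t = 3.500000, DF = 0.813501, PV = 2.847252
  t = 7.0000: CF_t = 3.500000, DF = 0.785991, PV = 2.750968
  t = 8.0000: CF_t = 3.500000, DF = 0.759412, PV = 2.657940
  t = 9.0000: CF_t = 3.500000, DF = 0.733731, PV = 2.568058
  t = 10.0000: CF_t = 103.500000, DF = 0.708919, PV = 73.373097
Price P = sum_t PV_t = 100.000000
First compute Macaulay numerator sum_t t * PV_t:
  t * PV_t at t = 1.0000: 3.381643
  t * PV_t at t = 2.0000: 6.534575
  t * PV_t at t = 3.0000: 9.470398
  t * PV_t at t = 4.0000: 12.200191
  t * PV_t at t = 5.0000: 14.734530
  t * PV_t at t = 6.0000: 17.083514
  t * PV_t at t = 7.0000: 19.256779
  t * PV_t at t = 8.0000: 21.263524
  t * PV_t at t = 9.0000: 23.112526
  t * PV_t at t = 10.0000: 733.730972
Macaulay duration D = 860.768651 / 100.000000 = 8.607687
Modified duration = D / (1 + y/m) = 8.607687 / (1 + 0.035000) = 8.316605

Answer: Modified duration = 8.3166
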